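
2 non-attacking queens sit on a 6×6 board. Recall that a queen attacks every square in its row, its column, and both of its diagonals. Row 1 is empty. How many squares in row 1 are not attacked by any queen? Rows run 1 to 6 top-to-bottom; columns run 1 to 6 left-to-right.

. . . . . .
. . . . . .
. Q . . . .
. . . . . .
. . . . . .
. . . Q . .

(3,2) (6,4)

4

(3,2) attacks row 1 at column 2 and diagonals 4.
(6,4) attacks row 1 at column 4.
Attacked columns: {2, 4}. Safe: {1, 3, 5, 6}.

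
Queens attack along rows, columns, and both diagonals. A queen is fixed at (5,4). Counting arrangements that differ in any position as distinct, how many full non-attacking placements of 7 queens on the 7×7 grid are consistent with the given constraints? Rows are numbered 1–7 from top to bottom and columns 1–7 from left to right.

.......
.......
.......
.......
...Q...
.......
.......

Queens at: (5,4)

Branch on row 1: col 1 → 0; col 2 → 1; col 3 → 1; col 5 → 1; col 6 → 1; col 7 → 0.
Sum: 0 + 1 + 1 + 1 + 1 + 0 = 4.

4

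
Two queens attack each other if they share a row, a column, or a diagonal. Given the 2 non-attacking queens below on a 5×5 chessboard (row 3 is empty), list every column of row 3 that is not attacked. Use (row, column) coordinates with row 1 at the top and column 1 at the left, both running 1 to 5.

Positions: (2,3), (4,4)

(2,3) attacks row 3 at column 3 and diagonals 2, 4.
(4,4) attacks row 3 at column 4 and diagonals 3, 5.
Attacked columns: {2, 3, 4, 5}. Safe: {1}.

columns 1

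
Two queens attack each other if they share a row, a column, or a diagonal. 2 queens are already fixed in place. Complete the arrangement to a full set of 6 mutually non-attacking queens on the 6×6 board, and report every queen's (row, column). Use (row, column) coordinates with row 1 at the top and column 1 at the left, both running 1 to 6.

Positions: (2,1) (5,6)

Row 1: attacked by (2,1)→{1,2}; (5,6)→{2,6}. Safe: 3, 4, 5. Place at column 4.
Row 3: attacked by (1,4)→{2,4,6}; (2,1)→{1,2}; (5,6)→{4,6}. Safe: 3, 5. Place at column 5.
Row 4: attacked by (1,4)→{1,4}; (2,1)→{1,3}; (3,5)→{4,5,6}; (5,6)→{5,6}. Safe: 2. Place at column 2.
Row 6: attacked by (1,4)→{4}; (2,1)→{1,5}; (3,5)→{2,5}; (4,2)→{2,4}; (5,6)→{5,6}. Safe: 3. Place at column 3.
Columns [4, 1, 5, 2, 6, 3], r−c [-3, 1, -2, 2, -1, 3], r+c [5, 3, 8, 6, 11, 9] are all distinct, so no two queens attack.

(1,4) (2,1) (3,5) (4,2) (5,6) (6,3)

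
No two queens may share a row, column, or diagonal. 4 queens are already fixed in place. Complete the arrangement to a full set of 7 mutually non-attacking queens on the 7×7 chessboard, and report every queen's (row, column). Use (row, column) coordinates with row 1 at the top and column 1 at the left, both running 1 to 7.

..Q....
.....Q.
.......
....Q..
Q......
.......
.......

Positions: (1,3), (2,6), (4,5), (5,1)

(1,3) (2,6) (3,2) (4,5) (5,1) (6,4) (7,7)

Row 3: attacked by (1,3)→{1,3,5}; (2,6)→{5,6,7}; (4,5)→{4,5,6}; (5,1)→{1,3}. Safe: 2. Place at column 2.
Row 6: attacked by (1,3)→{3}; (2,6)→{2,6}; (3,2)→{2,5}; (4,5)→{3,5,7}; (5,1)→{1,2}. Safe: 4. Place at column 4.
Row 7: attacked by (1,3)→{3}; (2,6)→{1,6}; (3,2)→{2,6}; (4,5)→{2,5}; (5,1)→{1,3}; (6,4)→{3,4,5}. Safe: 7. Place at column 7.
Columns [3, 6, 2, 5, 1, 4, 7], r−c [-2, -4, 1, -1, 4, 2, 0], r+c [4, 8, 5, 9, 6, 10, 14] are all distinct, so no two queens attack.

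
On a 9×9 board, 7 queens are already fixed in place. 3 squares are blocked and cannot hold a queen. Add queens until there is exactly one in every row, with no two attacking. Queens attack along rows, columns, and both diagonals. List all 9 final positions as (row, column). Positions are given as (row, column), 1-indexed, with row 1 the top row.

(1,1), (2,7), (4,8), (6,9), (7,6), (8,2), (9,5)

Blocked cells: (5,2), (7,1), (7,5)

(1,1) (2,7) (3,4) (4,8) (5,3) (6,9) (7,6) (8,2) (9,5)

Row 3: attacked by (1,1)→{1,3}; (2,7)→{6,7,8}; (4,8)→{7,8,9}; (6,9)→{6,9}; (7,6)→{2,6}; (8,2)→{2,7}; (9,5)→{5}. Safe: 4. Place at column 4.
Row 5: attacked by (1,1)→{1,5}; (2,7)→{4,7}; (3,4)→{2,4,6}; (4,8)→{7,8,9}; (6,9)→{8,9}; (7,6)→{4,6,8}; (8,2)→{2,5}; (9,5)→{1,5,9}. Blocked: 2. Safe: 3. Place at column 3.
Columns [1, 7, 4, 8, 3, 9, 6, 2, 5], r−c [0, -5, -1, -4, 2, -3, 1, 6, 4], r+c [2, 9, 7, 12, 8, 15, 13, 10, 14] are all distinct, so no two queens attack.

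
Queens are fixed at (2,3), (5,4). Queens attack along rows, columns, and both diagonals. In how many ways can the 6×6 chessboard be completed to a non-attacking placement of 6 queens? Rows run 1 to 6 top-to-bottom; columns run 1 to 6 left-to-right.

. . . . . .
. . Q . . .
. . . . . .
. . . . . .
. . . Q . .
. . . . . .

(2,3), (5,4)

Branch on row 1: col 1 → 0; col 5 → 1; col 6 → 0.
Sum: 0 + 1 + 0 = 1.

1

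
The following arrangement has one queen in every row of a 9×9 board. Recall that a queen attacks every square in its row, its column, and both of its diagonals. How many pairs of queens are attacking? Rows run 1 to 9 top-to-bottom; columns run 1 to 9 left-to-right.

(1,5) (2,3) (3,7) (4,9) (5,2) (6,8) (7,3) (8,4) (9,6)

Same column: (2,3)–(7,3) (column 3).
Same diagonal: (1,5)–(3,7) (|1−3| = |5−7| = 2); (3,7)–(7,3) (|3−7| = |7−3| = 4); (5,2)–(9,6) (|5−9| = |2−6| = 4); (7,3)–(8,4) (|7−8| = |3−4| = 1).
Total attacking pairs: 5.

5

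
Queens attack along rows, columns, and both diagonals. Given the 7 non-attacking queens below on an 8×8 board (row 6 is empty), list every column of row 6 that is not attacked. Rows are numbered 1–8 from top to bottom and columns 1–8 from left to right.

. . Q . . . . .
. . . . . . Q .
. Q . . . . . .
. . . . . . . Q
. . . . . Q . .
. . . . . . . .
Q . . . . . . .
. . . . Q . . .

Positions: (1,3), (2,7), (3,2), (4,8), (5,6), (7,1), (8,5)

(1,3) attacks row 6 at column 3 and diagonals 8.
(2,7) attacks row 6 at column 7 and diagonals 3.
(3,2) attacks row 6 at column 2 and diagonals 5.
(4,8) attacks row 6 at column 8 and diagonals 6.
(5,6) attacks row 6 at column 6 and diagonals 5, 7.
(7,1) attacks row 6 at column 1 and diagonals 2.
(8,5) attacks row 6 at column 5 and diagonals 3, 7.
Attacked columns: {1, 2, 3, 5, 6, 7, 8}. Safe: {4}.

columns 4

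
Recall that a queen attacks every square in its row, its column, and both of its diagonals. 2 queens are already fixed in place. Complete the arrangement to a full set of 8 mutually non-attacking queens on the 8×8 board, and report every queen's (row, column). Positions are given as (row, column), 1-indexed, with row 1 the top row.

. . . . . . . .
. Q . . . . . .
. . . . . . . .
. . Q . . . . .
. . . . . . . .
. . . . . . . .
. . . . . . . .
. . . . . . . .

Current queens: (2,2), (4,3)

(1,8) (2,2) (3,5) (4,3) (5,1) (6,7) (7,4) (8,6)

Row 1: attacked by (2,2)→{1,2,3}; (4,3)→{3,6}. Safe: 4, 5, 7, 8. Place at column 8.
Row 3: attacked by (1,8)→{6,8}; (2,2)→{1,2,3}; (4,3)→{2,3,4}. Safe: 5, 7. Place at column 5.
Row 5: attacked by (1,8)→{4,8}; (2,2)→{2,5}; (3,5)→{3,5,7}; (4,3)→{2,3,4}. Safe: 1, 6. Place at column 1.
Row 6: attacked by (1,8)→{3,8}; (2,2)→{2,6}; (3,5)→{2,5,8}; (4,3)→{1,3,5}; (5,1)→{1,2}. Safe: 4, 7. Place at column 7.
Row 7: attacked by (1,8)→{2,8}; (2,2)→{2,7}; (3,5)→{1,5}; (4,3)→{3,6}; (5,1)→{1,3}; (6,7)→{6,7,8}. Safe: 4. Place at column 4.
Row 8: attacked by (1,8)→{1,8}; (2,2)→{2,8}; (3,5)→{5}; (4,3)→{3,7}; (5,1)→{1,4}; (6,7)→{5,7}; (7,4)→{3,4,5}. Safe: 6. Place at column 6.
Columns [8, 2, 5, 3, 1, 7, 4, 6], r−c [-7, 0, -2, 1, 4, -1, 3, 2], r+c [9, 4, 8, 7, 6, 13, 11, 14] are all distinct, so no two queens attack.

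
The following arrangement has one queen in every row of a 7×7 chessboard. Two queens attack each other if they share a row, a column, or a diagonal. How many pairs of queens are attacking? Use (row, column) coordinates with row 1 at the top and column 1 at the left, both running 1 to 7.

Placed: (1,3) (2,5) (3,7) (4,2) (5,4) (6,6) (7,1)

All columns are distinct and no two queens satisfy |Δrow| = |Δcol|, so no pair attacks.

0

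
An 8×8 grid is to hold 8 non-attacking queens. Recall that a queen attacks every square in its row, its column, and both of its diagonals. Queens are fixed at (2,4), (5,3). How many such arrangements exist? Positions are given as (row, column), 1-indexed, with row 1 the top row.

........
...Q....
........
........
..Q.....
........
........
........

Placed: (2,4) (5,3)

2

Branch on row 1: col 1 → 0; col 2 → 1; col 6 → 1; col 8 → 0.
Sum: 0 + 1 + 1 + 0 = 2.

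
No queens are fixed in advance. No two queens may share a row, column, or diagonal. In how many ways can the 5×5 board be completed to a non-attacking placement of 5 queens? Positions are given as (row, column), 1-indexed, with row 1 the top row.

Branch on row 1: col 1 → 2; col 2 → 2; col 3 → 2; col 4 → 2; col 5 → 2.
Sum: 2 + 2 + 2 + 2 + 2 = 10.
(This is the classic 5-queens count.)

10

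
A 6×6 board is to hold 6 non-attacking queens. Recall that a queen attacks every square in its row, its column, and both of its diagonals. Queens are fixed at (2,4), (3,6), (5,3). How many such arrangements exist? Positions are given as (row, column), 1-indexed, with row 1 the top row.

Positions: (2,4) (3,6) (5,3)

1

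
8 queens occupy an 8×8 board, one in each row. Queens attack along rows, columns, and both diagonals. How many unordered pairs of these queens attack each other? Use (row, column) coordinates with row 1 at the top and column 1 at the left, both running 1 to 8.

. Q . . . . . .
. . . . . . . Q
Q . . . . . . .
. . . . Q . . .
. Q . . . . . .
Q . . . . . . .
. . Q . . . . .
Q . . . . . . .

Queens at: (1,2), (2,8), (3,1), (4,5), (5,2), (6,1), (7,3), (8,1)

Same column: (1,2)–(5,2) (column 2); (3,1)–(6,1) (column 1); (3,1)–(8,1) (column 1); (6,1)–(8,1) (column 1).
Same diagonal: (1,2)–(4,5) (|1−4| = |2−5| = 3); (2,8)–(7,3) (|2−7| = |8−3| = 5); (4,5)–(8,1) (|4−8| = |5−1| = 4); (5,2)–(6,1) (|5−6| = |2−1| = 1).
Total attacking pairs: 8.

8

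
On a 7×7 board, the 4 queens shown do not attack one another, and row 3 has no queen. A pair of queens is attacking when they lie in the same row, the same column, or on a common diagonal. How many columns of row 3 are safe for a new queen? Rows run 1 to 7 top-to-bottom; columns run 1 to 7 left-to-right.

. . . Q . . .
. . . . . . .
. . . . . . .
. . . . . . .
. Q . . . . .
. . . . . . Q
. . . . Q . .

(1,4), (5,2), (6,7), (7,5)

(1,4) attacks row 3 at column 4 and diagonals 2, 6.
(5,2) attacks row 3 at column 2 and diagonals 4.
(6,7) attacks row 3 at column 7 and diagonals 4.
(7,5) attacks row 3 at column 5 and diagonals 1.
Attacked columns: {1, 2, 4, 5, 6, 7}. Safe: {3}.

1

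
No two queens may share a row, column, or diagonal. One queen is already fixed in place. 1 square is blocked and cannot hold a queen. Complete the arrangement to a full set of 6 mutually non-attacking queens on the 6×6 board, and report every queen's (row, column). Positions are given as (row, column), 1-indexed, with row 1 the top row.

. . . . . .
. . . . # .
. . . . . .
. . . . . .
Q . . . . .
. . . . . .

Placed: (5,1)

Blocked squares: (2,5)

(1,3) (2,6) (3,2) (4,5) (5,1) (6,4)

Row 1: attacked by (5,1)→{1,5}. Safe: 2, 3, 4, 6. Place at column 3.
Row 2: attacked by (1,3)→{2,3,4}; (5,1)→{1,4}. Blocked: 5. Safe: 6. Place at column 6.
Row 3: attacked by (1,3)→{1,3,5}; (2,6)→{5,6}; (5,1)→{1,3}. Safe: 2, 4. Place at column 2.
Row 4: attacked by (1,3)→{3,6}; (2,6)→{4,6}; (3,2)→{1,2,3}; (5,1)→{1,2}. Safe: 5. Place at column 5.
Row 6: attacked by (1,3)→{3}; (2,6)→{2,6}; (3,2)→{2,5}; (4,5)→{3,5}; (5,1)→{1,2}. Safe: 4. Place at column 4.
Columns [3, 6, 2, 5, 1, 4], r−c [-2, -4, 1, -1, 4, 2], r+c [4, 8, 5, 9, 6, 10] are all distinct, so no two queens attack.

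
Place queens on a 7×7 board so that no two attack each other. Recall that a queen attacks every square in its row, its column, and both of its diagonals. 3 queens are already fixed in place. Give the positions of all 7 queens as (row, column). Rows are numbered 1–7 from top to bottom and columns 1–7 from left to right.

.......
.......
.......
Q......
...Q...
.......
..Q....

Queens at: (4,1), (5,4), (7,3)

Row 1: attacked by (4,1)→{1,4}; (5,4)→{4}; (7,3)→{3}. Safe: 2, 5, 6, 7. Place at column 6.
Row 2: attacked by (1,6)→{5,6,7}; (4,1)→{1,3}; (5,4)→{1,4,7}; (7,3)→{3}. Safe: 2. Place at column 2.
Row 3: attacked by (1,6)→{4,6}; (2,2)→{1,2,3}; (4,1)→{1,2}; (5,4)→{2,4,6}; (7,3)→{3,7}. Safe: 5. Place at column 5.
Row 6: attacked by (1,6)→{1,6}; (2,2)→{2,6}; (3,5)→{2,5}; (4,1)→{1,3}; (5,4)→{3,4,5}; (7,3)→{2,3,4}. Safe: 7. Place at column 7.
Columns [6, 2, 5, 1, 4, 7, 3], r−c [-5, 0, -2, 3, 1, -1, 4], r+c [7, 4, 8, 5, 9, 13, 10] are all distinct, so no two queens attack.

(1,6) (2,2) (3,5) (4,1) (5,4) (6,7) (7,3)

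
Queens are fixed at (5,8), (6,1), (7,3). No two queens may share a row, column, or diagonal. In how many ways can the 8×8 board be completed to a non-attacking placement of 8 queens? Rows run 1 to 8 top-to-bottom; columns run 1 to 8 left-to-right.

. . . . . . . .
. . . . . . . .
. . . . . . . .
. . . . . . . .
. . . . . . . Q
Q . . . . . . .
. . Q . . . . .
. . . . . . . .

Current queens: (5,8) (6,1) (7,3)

Branch on row 1: col 2 → 0; col 5 → 1; col 7 → 1.
Sum: 0 + 1 + 1 = 2.

2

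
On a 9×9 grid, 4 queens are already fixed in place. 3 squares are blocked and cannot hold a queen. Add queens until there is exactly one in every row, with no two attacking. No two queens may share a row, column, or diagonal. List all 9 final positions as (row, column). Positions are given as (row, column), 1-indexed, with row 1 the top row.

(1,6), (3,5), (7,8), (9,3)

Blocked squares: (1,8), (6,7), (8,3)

(1,6) (2,2) (3,5) (4,7) (5,9) (6,4) (7,8) (8,1) (9,3)

Row 2: attacked by (1,6)→{5,6,7}; (3,5)→{4,5,6}; (7,8)→{3,8}; (9,3)→{3}. Safe: 1, 2, 9. Place at column 2.
Row 4: attacked by (1,6)→{3,6,9}; (2,2)→{2,4}; (3,5)→{4,5,6}; (7,8)→{5,8}; (9,3)→{3,8}. Safe: 1, 7. Place at column 7.
Row 5: attacked by (1,6)→{2,6}; (2,2)→{2,5}; (3,5)→{3,5,7}; (4,7)→{6,7,8}; (7,8)→{6,8}; (9,3)→{3,7}. Safe: 1, 4, 9. Place at column 9.
Row 6: attacked by (1,6)→{1,6}; (2,2)→{2,6}; (3,5)→{2,5,8}; (4,7)→{5,7,9}; (5,9)→{8,9}; (7,8)→{7,8,9}; (9,3)→{3,6}. Blocked: 7. Safe: 4. Place at column 4.
Row 8: attacked by (1,6)→{6}; (2,2)→{2,8}; (3,5)→{5}; (4,7)→{3,7}; (5,9)→{6,9}; (6,4)→{2,4,6}; (7,8)→{7,8,9}; (9,3)→{2,3,4}. Blocked: 3. Safe: 1. Place at column 1.
Columns [6, 2, 5, 7, 9, 4, 8, 1, 3], r−c [-5, 0, -2, -3, -4, 2, -1, 7, 6], r+c [7, 4, 8, 11, 14, 10, 15, 9, 12] are all distinct, so no two queens attack.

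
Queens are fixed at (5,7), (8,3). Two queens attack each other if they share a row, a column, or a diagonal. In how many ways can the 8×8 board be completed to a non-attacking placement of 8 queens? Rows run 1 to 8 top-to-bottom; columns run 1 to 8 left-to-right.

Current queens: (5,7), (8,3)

Branch on row 1: col 1 → 0; col 2 → 0; col 4 → 1; col 5 → 2; col 6 → 0; col 8 → 0.
Sum: 0 + 0 + 1 + 2 + 0 + 0 = 3.

3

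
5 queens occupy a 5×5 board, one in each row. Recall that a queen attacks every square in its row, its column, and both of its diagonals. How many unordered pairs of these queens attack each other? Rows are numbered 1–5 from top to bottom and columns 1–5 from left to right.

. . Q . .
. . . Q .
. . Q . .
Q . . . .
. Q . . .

Same column: (1,3)–(3,3) (column 3).
Same diagonal: (1,3)–(2,4) (|1−2| = |3−4| = 1); (2,4)–(3,3) (|2−3| = |4−3| = 1); (4,1)–(5,2) (|4−5| = |1−2| = 1).
Total attacking pairs: 4.

4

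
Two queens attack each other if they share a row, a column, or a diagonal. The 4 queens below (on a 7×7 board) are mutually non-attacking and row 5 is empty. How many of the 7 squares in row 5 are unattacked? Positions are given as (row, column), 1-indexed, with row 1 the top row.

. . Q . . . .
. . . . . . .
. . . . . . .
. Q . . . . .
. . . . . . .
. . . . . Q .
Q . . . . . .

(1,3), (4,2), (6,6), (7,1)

1

(1,3) attacks row 5 at column 3 and diagonals 7.
(4,2) attacks row 5 at column 2 and diagonals 1, 3.
(6,6) attacks row 5 at column 6 and diagonals 5, 7.
(7,1) attacks row 5 at column 1 and diagonals 3.
Attacked columns: {1, 2, 3, 5, 6, 7}. Safe: {4}.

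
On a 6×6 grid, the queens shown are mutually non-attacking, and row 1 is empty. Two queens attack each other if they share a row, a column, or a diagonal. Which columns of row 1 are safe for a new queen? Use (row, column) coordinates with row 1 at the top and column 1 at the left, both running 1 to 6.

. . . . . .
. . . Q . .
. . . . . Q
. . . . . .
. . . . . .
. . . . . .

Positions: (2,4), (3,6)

(2,4) attacks row 1 at column 4 and diagonals 3, 5.
(3,6) attacks row 1 at column 6 and diagonals 4.
Attacked columns: {3, 4, 5, 6}. Safe: {1, 2}.

columns 1, 2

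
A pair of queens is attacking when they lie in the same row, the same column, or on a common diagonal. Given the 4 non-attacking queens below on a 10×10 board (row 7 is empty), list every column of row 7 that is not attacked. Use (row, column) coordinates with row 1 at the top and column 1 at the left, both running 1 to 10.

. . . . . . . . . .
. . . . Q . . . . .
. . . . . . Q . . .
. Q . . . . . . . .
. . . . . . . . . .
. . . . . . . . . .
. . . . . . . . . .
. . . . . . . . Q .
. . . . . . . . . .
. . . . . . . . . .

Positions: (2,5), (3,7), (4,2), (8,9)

columns 1, 4, 6

(2,5) attacks row 7 at column 5 and diagonals 10.
(3,7) attacks row 7 at column 7 and diagonals 3.
(4,2) attacks row 7 at column 2 and diagonals 5.
(8,9) attacks row 7 at column 9 and diagonals 8, 10.
Attacked columns: {2, 3, 5, 7, 8, 9, 10}. Safe: {1, 4, 6}.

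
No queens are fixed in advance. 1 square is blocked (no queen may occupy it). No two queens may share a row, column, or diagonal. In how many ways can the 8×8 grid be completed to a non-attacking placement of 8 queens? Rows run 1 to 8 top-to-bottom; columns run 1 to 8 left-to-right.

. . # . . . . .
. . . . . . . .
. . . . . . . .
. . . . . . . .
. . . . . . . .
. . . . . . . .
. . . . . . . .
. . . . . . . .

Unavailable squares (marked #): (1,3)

76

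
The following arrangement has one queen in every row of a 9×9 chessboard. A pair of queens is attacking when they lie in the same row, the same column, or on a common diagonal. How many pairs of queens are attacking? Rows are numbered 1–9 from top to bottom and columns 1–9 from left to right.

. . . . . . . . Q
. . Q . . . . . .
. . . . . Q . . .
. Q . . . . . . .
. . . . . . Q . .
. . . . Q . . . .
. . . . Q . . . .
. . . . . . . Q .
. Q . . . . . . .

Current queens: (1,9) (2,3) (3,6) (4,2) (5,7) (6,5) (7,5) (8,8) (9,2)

5

Same column: (4,2)–(9,2) (column 2); (6,5)–(7,5) (column 5).
Same diagonal: (4,2)–(7,5) (|4−7| = |2−5| = 3); (5,7)–(7,5) (|5−7| = |7−5| = 2); (6,5)–(9,2) (|6−9| = |5−2| = 3).
Total attacking pairs: 5.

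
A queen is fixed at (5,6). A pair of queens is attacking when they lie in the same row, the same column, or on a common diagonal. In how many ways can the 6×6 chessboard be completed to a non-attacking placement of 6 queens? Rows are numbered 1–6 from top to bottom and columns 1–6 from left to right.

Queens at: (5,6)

Branch on row 1: col 1 → 0; col 3 → 0; col 4 → 1; col 5 → 0.
Sum: 0 + 0 + 1 + 0 = 1.

1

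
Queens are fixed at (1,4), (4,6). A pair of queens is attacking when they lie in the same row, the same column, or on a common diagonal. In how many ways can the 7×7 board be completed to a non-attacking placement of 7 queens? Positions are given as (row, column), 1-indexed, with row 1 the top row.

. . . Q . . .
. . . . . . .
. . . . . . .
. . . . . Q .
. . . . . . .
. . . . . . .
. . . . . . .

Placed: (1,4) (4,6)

2

Branch on row 2: col 1 → 1; col 2 → 0; col 7 → 1.
Sum: 1 + 0 + 1 = 2.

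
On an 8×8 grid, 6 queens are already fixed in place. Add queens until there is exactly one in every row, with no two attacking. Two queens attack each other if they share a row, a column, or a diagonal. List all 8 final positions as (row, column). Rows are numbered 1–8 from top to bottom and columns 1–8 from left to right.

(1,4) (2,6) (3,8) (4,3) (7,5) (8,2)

Row 5: attacked by (1,4)→{4,8}; (2,6)→{3,6}; (3,8)→{6,8}; (4,3)→{2,3,4}; (7,5)→{3,5,7}; (8,2)→{2,5}. Safe: 1. Place at column 1.
Row 6: attacked by (1,4)→{4}; (2,6)→{2,6}; (3,8)→{5,8}; (4,3)→{1,3,5}; (5,1)→{1,2}; (7,5)→{4,5,6}; (8,2)→{2,4}. Safe: 7. Place at column 7.
Columns [4, 6, 8, 3, 1, 7, 5, 2], r−c [-3, -4, -5, 1, 4, -1, 2, 6], r+c [5, 8, 11, 7, 6, 13, 12, 10] are all distinct, so no two queens attack.

(1,4) (2,6) (3,8) (4,3) (5,1) (6,7) (7,5) (8,2)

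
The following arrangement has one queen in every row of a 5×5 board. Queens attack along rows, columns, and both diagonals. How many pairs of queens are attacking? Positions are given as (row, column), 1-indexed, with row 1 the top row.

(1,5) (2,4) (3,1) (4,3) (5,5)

Same column: (1,5)–(5,5) (column 5).
Same diagonal: (1,5)–(2,4) (|1−2| = |5−4| = 1).
Total attacking pairs: 2.

2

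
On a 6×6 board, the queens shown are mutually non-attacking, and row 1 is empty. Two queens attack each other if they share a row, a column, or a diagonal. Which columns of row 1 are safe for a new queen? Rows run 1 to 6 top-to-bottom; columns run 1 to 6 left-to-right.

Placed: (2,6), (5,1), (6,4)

(2,6) attacks row 1 at column 6 and diagonals 5.
(5,1) attacks row 1 at column 1 and diagonals 5.
(6,4) attacks row 1 at column 4.
Attacked columns: {1, 4, 5, 6}. Safe: {2, 3}.

columns 2, 3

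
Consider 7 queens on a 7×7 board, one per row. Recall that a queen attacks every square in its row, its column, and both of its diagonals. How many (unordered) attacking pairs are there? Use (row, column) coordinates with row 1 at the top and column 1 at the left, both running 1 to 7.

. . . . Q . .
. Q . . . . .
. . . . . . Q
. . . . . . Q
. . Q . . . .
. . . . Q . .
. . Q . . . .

Same column: (1,5)–(6,5) (column 5); (3,7)–(4,7) (column 7); (5,3)–(7,3) (column 3).
Same diagonal: (1,5)–(3,7) (|1−3| = |5−7| = 2); (3,7)–(7,3) (|3−7| = |7−3| = 4); (4,7)–(6,5) (|4−6| = |7−5| = 2).
Total attacking pairs: 6.

6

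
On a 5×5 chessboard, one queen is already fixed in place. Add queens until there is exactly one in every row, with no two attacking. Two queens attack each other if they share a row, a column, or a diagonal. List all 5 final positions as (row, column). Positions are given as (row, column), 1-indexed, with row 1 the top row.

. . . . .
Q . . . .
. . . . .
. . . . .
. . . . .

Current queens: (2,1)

Row 1: attacked by (2,1)→{1,2}. Safe: 3, 4, 5. Place at column 3.
Row 3: attacked by (1,3)→{1,3,5}; (2,1)→{1,2}. Safe: 4. Place at column 4.
Row 4: attacked by (1,3)→{3}; (2,1)→{1,3}; (3,4)→{3,4,5}. Safe: 2. Place at column 2.
Row 5: attacked by (1,3)→{3}; (2,1)→{1,4}; (3,4)→{2,4}; (4,2)→{1,2,3}. Safe: 5. Place at column 5.
Columns [3, 1, 4, 2, 5], r−c [-2, 1, -1, 2, 0], r+c [4, 3, 7, 6, 10] are all distinct, so no two queens attack.

(1,3) (2,1) (3,4) (4,2) (5,5)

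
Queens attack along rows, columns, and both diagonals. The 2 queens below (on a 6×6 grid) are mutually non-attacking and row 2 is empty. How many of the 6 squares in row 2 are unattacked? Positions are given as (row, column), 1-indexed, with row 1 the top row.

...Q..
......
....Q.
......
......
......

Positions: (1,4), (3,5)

2

(1,4) attacks row 2 at column 4 and diagonals 3, 5.
(3,5) attacks row 2 at column 5 and diagonals 4, 6.
Attacked columns: {3, 4, 5, 6}. Safe: {1, 2}.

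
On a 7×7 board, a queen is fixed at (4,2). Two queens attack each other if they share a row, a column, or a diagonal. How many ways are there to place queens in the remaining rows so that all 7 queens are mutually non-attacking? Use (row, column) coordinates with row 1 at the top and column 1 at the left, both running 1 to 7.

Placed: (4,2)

6

Branch on row 1: col 1 → 1; col 3 → 2; col 4 → 2; col 6 → 0; col 7 → 1.
Sum: 1 + 2 + 2 + 0 + 1 = 6.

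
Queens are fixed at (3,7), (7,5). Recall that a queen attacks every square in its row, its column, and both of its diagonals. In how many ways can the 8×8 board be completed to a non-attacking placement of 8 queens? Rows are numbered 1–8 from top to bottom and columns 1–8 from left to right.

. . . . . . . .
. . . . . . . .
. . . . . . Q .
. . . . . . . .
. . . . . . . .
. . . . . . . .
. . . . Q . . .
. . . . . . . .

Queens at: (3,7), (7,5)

Branch on row 1: col 1 → 0; col 2 → 0; col 3 → 0; col 4 → 1; col 6 → 2; col 8 → 0.
Sum: 0 + 0 + 0 + 1 + 2 + 0 = 3.

3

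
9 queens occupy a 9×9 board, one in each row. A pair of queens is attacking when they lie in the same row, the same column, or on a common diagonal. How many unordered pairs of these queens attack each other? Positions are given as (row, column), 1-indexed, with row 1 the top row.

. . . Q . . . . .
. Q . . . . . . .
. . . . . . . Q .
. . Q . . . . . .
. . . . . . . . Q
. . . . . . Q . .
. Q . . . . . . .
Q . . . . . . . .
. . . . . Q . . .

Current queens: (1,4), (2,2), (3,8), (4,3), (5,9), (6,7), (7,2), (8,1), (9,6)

Same column: (2,2)–(7,2) (column 2).
Same diagonal: (7,2)–(8,1) (|7−8| = |2−1| = 1).
Total attacking pairs: 2.

2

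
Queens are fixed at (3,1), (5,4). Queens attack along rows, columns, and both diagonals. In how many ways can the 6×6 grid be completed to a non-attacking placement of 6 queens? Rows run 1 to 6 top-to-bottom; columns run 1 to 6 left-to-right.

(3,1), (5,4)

1

Branch on row 1: col 2 → 0; col 5 → 1; col 6 → 0.
Sum: 0 + 1 + 0 = 1.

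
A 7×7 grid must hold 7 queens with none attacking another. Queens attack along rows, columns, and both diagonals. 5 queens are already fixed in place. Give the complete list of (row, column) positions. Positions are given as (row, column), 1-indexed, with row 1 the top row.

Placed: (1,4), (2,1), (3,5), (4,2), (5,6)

Row 6: attacked by (1,4)→{4}; (2,1)→{1,5}; (3,5)→{2,5}; (4,2)→{2,4}; (5,6)→{5,6,7}. Safe: 3. Place at column 3.
Row 7: attacked by (1,4)→{4}; (2,1)→{1,6}; (3,5)→{1,5}; (4,2)→{2,5}; (5,6)→{4,6}; (6,3)→{2,3,4}. Safe: 7. Place at column 7.
Columns [4, 1, 5, 2, 6, 3, 7], r−c [-3, 1, -2, 2, -1, 3, 0], r+c [5, 3, 8, 6, 11, 9, 14] are all distinct, so no two queens attack.

(1,4) (2,1) (3,5) (4,2) (5,6) (6,3) (7,7)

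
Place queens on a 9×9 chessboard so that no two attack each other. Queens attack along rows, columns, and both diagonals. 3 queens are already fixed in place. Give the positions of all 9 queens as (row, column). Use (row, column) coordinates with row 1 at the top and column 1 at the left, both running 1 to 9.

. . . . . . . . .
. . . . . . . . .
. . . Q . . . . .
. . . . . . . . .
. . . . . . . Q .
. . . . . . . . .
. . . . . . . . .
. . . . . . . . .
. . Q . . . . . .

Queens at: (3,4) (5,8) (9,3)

(1,7) (2,2) (3,4) (4,1) (5,8) (6,5) (7,9) (8,6) (9,3)

Row 1: attacked by (3,4)→{2,4,6}; (5,8)→{4,8}; (9,3)→{3}. Safe: 1, 5, 7, 9. Place at column 7.
Row 2: attacked by (1,7)→{6,7,8}; (3,4)→{3,4,5}; (5,8)→{5,8}; (9,3)→{3}. Safe: 1, 2, 9. Place at column 2.
Row 4: attacked by (1,7)→{4,7}; (2,2)→{2,4}; (3,4)→{3,4,5}; (5,8)→{7,8,9}; (9,3)→{3,8}. Safe: 1, 6. Place at column 1.
Row 6: attacked by (1,7)→{2,7}; (2,2)→{2,6}; (3,4)→{1,4,7}; (4,1)→{1,3}; (5,8)→{7,8,9}; (9,3)→{3,6}. Safe: 5. Place at column 5.
Row 7: attacked by (1,7)→{1,7}; (2,2)→{2,7}; (3,4)→{4,8}; (4,1)→{1,4}; (5,8)→{6,8}; (6,5)→{4,5,6}; (9,3)→{1,3,5}. Safe: 9. Place at column 9.
Row 8: attacked by (1,7)→{7}; (2,2)→{2,8}; (3,4)→{4,9}; (4,1)→{1,5}; (5,8)→{5,8}; (6,5)→{3,5,7}; (7,9)→{8,9}; (9,3)→{2,3,4}. Safe: 6. Place at column 6.
Columns [7, 2, 4, 1, 8, 5, 9, 6, 3], r−c [-6, 0, -1, 3, -3, 1, -2, 2, 6], r+c [8, 4, 7, 5, 13, 11, 16, 14, 12] are all distinct, so no two queens attack.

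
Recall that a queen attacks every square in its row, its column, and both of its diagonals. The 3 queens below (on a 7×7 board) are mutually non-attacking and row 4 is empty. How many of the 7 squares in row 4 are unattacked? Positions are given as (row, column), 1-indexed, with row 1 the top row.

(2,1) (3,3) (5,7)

1

(2,1) attacks row 4 at column 1 and diagonals 3.
(3,3) attacks row 4 at column 3 and diagonals 2, 4.
(5,7) attacks row 4 at column 7 and diagonals 6.
Attacked columns: {1, 2, 3, 4, 6, 7}. Safe: {5}.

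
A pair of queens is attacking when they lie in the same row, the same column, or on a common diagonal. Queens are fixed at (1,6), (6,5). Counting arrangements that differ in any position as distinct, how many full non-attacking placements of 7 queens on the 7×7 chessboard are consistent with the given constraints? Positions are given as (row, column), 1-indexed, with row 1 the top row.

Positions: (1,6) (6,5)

3

Branch on row 2: col 2 → 0; col 3 → 2; col 4 → 1.
Sum: 0 + 2 + 1 = 3.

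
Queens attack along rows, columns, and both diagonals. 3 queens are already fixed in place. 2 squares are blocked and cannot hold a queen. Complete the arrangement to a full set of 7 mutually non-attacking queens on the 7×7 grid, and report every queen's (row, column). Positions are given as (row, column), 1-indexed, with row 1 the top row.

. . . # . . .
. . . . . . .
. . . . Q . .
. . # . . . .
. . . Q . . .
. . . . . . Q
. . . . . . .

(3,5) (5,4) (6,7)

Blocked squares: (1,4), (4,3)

(1,6) (2,2) (3,5) (4,1) (5,4) (6,7) (7,3)

Row 1: attacked by (3,5)→{3,5,7}; (5,4)→{4}; (6,7)→{2,7}. Blocked: 4. Safe: 1, 6. Place at column 6.
Row 2: attacked by (1,6)→{5,6,7}; (3,5)→{4,5,6}; (5,4)→{1,4,7}; (6,7)→{3,7}. Safe: 2. Place at column 2.
Row 4: attacked by (1,6)→{3,6}; (2,2)→{2,4}; (3,5)→{4,5,6}; (5,4)→{3,4,5}; (6,7)→{5,7}. Blocked: 3. Safe: 1. Place at column 1.
Row 7: attacked by (1,6)→{6}; (2,2)→{2,7}; (3,5)→{1,5}; (4,1)→{1,4}; (5,4)→{2,4,6}; (6,7)→{6,7}. Safe: 3. Place at column 3.
Columns [6, 2, 5, 1, 4, 7, 3], r−c [-5, 0, -2, 3, 1, -1, 4], r+c [7, 4, 8, 5, 9, 13, 10] are all distinct, so no two queens attack.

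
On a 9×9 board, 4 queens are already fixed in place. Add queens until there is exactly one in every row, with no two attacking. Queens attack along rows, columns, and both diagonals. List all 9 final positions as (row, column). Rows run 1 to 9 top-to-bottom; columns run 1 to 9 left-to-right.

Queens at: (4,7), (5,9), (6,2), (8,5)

Row 1: attacked by (4,7)→{4,7}; (5,9)→{5,9}; (6,2)→{2,7}; (8,5)→{5}. Safe: 1, 3, 6, 8. Place at column 6.
Row 2: attacked by (1,6)→{5,6,7}; (4,7)→{5,7,9}; (5,9)→{6,9}; (6,2)→{2,6}; (8,5)→{5}. Safe: 1, 3, 4, 8. Place at column 4.
Row 3: attacked by (1,6)→{4,6,8}; (2,4)→{3,4,5}; (4,7)→{6,7,8}; (5,9)→{7,9}; (6,2)→{2,5}; (8,5)→{5}. Safe: 1. Place at column 1.
Row 7: attacked by (1,6)→{6}; (2,4)→{4,9}; (3,1)→{1,5}; (4,7)→{4,7}; (5,9)→{7,9}; (6,2)→{1,2,3}; (8,5)→{4,5,6}. Safe: 8. Place at column 8.
Row 9: attacked by (1,6)→{6}; (2,4)→{4}; (3,1)→{1,7}; (4,7)→{2,7}; (5,9)→{5,9}; (6,2)→{2,5}; (7,8)→{6,8}; (8,5)→{4,5,6}. Safe: 3. Place at column 3.
Columns [6, 4, 1, 7, 9, 2, 8, 5, 3], r−c [-5, -2, 2, -3, -4, 4, -1, 3, 6], r+c [7, 6, 4, 11, 14, 8, 15, 13, 12] are all distinct, so no two queens attack.

(1,6) (2,4) (3,1) (4,7) (5,9) (6,2) (7,8) (8,5) (9,3)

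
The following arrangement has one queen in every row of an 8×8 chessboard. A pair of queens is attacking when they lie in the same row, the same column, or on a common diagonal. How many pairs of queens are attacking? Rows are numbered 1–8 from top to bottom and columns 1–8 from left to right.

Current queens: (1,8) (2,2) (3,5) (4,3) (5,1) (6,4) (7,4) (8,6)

Same column: (6,4)–(7,4) (column 4).
Same diagonal: (6,4)–(8,6) (|6−8| = |4−6| = 2).
Total attacking pairs: 2.

2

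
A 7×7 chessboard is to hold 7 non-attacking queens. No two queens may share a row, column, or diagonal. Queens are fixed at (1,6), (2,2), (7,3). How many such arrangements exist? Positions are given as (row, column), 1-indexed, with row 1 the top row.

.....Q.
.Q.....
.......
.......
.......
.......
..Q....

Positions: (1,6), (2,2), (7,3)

Branch on row 3: col 5 → 1.
Sum: 1 = 1.

1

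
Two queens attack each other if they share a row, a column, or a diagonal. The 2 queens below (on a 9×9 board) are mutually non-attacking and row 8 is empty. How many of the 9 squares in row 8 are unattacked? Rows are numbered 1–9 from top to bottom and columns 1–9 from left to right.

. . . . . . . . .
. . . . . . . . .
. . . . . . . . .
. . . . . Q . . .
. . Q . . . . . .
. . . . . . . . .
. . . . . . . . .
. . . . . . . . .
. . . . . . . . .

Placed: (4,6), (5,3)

(4,6) attacks row 8 at column 6 and diagonals 2.
(5,3) attacks row 8 at column 3 and diagonals 6.
Attacked columns: {2, 3, 6}. Safe: {1, 4, 5, 7, 8, 9}.

6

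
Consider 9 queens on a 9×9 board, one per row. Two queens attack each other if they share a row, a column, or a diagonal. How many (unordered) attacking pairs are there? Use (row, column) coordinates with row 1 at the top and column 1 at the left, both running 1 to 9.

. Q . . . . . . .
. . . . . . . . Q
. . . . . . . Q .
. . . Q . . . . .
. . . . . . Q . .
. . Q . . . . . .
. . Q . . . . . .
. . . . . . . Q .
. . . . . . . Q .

6

Same column: (3,8)–(8,8) (column 8); (3,8)–(9,8) (column 8); (6,3)–(7,3) (column 3); (8,8)–(9,8) (column 8).
Same diagonal: (2,9)–(3,8) (|2−3| = |9−8| = 1); (4,4)–(8,8) (|4−8| = |4−8| = 4).
Total attacking pairs: 6.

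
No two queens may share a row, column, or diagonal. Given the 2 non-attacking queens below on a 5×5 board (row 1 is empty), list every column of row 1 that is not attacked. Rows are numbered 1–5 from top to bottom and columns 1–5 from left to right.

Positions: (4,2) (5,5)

(4,2) attacks row 1 at column 2 and diagonals 5.
(5,5) attacks row 1 at column 5 and diagonals 1.
Attacked columns: {1, 2, 5}. Safe: {3, 4}.

columns 3, 4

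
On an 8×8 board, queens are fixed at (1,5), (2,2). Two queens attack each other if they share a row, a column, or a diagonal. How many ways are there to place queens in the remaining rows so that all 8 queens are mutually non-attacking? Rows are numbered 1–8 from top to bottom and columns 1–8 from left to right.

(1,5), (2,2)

Branch on row 3: col 4 → 2; col 6 → 1; col 8 → 1.
Sum: 2 + 1 + 1 = 4.

4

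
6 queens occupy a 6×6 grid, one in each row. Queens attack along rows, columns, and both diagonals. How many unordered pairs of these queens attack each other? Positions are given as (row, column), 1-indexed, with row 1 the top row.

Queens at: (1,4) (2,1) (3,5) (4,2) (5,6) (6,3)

All columns are distinct and no two queens satisfy |Δrow| = |Δcol|, so no pair attacks.

0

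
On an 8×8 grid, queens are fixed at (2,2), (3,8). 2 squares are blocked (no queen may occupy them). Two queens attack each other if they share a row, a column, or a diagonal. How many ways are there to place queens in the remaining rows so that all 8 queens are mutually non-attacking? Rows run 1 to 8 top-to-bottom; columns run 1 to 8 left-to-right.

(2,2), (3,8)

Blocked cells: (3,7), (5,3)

3

Branch on row 1: col 4 → 2; col 5 → 1; col 7 → 0.
Sum: 2 + 1 + 0 = 3.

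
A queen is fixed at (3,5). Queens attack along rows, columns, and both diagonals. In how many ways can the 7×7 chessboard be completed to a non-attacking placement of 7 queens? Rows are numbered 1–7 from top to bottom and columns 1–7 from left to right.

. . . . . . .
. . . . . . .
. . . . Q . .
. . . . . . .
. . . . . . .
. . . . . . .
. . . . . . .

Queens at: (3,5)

Branch on row 1: col 1 → 1; col 2 → 1; col 4 → 2; col 6 → 2.
Sum: 1 + 1 + 2 + 2 = 6.

6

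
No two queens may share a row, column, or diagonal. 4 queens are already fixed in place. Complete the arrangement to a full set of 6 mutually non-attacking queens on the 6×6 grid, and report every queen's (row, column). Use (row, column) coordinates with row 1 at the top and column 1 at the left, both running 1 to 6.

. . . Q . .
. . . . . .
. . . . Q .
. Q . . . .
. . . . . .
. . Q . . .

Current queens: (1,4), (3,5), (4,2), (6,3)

Row 2: attacked by (1,4)→{3,4,5}; (3,5)→{4,5,6}; (4,2)→{2,4}; (6,3)→{3}. Safe: 1. Place at column 1.
Row 5: attacked by (1,4)→{4}; (2,1)→{1,4}; (3,5)→{3,5}; (4,2)→{1,2,3}; (6,3)→{2,3,4}. Safe: 6. Place at column 6.
Columns [4, 1, 5, 2, 6, 3], r−c [-3, 1, -2, 2, -1, 3], r+c [5, 3, 8, 6, 11, 9] are all distinct, so no two queens attack.

(1,4) (2,1) (3,5) (4,2) (5,6) (6,3)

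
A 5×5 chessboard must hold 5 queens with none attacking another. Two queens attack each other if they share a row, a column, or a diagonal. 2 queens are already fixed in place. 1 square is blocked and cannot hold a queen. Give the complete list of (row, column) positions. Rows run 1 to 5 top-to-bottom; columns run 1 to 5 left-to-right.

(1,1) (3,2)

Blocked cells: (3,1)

Row 2: attacked by (1,1)→{1,2}; (3,2)→{1,2,3}. Safe: 4, 5. Place at column 4.
Row 4: attacked by (1,1)→{1,4}; (2,4)→{2,4}; (3,2)→{1,2,3}. Safe: 5. Place at column 5.
Row 5: attacked by (1,1)→{1,5}; (2,4)→{1,4}; (3,2)→{2,4}; (4,5)→{4,5}. Safe: 3. Place at column 3.
Columns [1, 4, 2, 5, 3], r−c [0, -2, 1, -1, 2], r+c [2, 6, 5, 9, 8] are all distinct, so no two queens attack.

(1,1) (2,4) (3,2) (4,5) (5,3)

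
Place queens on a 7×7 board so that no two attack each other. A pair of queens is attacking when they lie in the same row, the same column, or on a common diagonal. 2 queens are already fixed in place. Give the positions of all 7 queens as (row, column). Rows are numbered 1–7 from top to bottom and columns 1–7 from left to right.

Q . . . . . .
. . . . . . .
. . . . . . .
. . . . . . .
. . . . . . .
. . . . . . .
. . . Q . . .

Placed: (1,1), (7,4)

(1,1) (2,5) (3,2) (4,6) (5,3) (6,7) (7,4)

Row 2: attacked by (1,1)→{1,2}; (7,4)→{4}. Safe: 3, 5, 6, 7. Place at column 5.
Row 3: attacked by (1,1)→{1,3}; (2,5)→{4,5,6}; (7,4)→{4}. Safe: 2, 7. Place at column 2.
Row 4: attacked by (1,1)→{1,4}; (2,5)→{3,5,7}; (3,2)→{1,2,3}; (7,4)→{1,4,7}. Safe: 6. Place at column 6.
Row 5: attacked by (1,1)→{1,5}; (2,5)→{2,5}; (3,2)→{2,4}; (4,6)→{5,6,7}; (7,4)→{2,4,6}. Safe: 3. Place at column 3.
Row 6: attacked by (1,1)→{1,6}; (2,5)→{1,5}; (3,2)→{2,5}; (4,6)→{4,6}; (5,3)→{2,3,4}; (7,4)→{3,4,5}. Safe: 7. Place at column 7.
Columns [1, 5, 2, 6, 3, 7, 4], r−c [0, -3, 1, -2, 2, -1, 3], r+c [2, 7, 5, 10, 8, 13, 11] are all distinct, so no two queens attack.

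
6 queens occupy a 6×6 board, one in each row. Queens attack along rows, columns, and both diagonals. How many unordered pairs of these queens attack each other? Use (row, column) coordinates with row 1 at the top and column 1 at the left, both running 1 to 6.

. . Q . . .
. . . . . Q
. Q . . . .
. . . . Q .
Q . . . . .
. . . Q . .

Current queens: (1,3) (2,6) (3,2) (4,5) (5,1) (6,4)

All columns are distinct and no two queens satisfy |Δrow| = |Δcol|, so no pair attacks.

0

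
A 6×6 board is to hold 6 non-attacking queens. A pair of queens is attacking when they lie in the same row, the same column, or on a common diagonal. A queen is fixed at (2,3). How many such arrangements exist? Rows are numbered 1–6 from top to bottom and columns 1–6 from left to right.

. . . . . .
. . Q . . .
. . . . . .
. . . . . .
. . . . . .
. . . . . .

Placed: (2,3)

1

Branch on row 1: col 1 → 0; col 5 → 1; col 6 → 0.
Sum: 0 + 1 + 0 = 1.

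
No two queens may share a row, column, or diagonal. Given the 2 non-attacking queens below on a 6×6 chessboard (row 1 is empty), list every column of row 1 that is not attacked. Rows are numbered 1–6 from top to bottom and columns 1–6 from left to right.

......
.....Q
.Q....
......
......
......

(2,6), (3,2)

columns 1, 3

(2,6) attacks row 1 at column 6 and diagonals 5.
(3,2) attacks row 1 at column 2 and diagonals 4.
Attacked columns: {2, 4, 5, 6}. Safe: {1, 3}.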